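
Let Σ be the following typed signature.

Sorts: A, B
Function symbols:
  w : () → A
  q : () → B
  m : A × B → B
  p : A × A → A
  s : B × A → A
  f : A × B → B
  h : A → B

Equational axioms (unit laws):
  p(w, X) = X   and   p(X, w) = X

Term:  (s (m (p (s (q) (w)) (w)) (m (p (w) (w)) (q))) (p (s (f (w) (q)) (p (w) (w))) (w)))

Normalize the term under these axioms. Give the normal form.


1. (s (m (p (s (q) (w)) (w)) (m (p (w) (w)) (q))) (p (s (f (w) (q)) (p (w) (w))) (w)))  →  (s (m (s (q) (w)) (m (p (w) (w)) (q))) (p (s (f (w) (q)) (p (w) (w))) (w)))
2. (s (m (s (q) (w)) (m (p (w) (w)) (q))) (p (s (f (w) (q)) (p (w) (w))) (w)))  →  (s (m (s (q) (w)) (m (w) (q))) (p (s (f (w) (q)) (p (w) (w))) (w)))
3. (s (m (s (q) (w)) (m (w) (q))) (p (s (f (w) (q)) (p (w) (w))) (w)))  →  (s (m (s (q) (w)) (m (w) (q))) (s (f (w) (q)) (p (w) (w))))
4. (s (m (s (q) (w)) (m (w) (q))) (s (f (w) (q)) (p (w) (w))))  →  (s (m (s (q) (w)) (m (w) (q))) (s (f (w) (q)) (w)))

normal form = (s (m (s (q) (w)) (m (w) (q))) (s (f (w) (q)) (w)))


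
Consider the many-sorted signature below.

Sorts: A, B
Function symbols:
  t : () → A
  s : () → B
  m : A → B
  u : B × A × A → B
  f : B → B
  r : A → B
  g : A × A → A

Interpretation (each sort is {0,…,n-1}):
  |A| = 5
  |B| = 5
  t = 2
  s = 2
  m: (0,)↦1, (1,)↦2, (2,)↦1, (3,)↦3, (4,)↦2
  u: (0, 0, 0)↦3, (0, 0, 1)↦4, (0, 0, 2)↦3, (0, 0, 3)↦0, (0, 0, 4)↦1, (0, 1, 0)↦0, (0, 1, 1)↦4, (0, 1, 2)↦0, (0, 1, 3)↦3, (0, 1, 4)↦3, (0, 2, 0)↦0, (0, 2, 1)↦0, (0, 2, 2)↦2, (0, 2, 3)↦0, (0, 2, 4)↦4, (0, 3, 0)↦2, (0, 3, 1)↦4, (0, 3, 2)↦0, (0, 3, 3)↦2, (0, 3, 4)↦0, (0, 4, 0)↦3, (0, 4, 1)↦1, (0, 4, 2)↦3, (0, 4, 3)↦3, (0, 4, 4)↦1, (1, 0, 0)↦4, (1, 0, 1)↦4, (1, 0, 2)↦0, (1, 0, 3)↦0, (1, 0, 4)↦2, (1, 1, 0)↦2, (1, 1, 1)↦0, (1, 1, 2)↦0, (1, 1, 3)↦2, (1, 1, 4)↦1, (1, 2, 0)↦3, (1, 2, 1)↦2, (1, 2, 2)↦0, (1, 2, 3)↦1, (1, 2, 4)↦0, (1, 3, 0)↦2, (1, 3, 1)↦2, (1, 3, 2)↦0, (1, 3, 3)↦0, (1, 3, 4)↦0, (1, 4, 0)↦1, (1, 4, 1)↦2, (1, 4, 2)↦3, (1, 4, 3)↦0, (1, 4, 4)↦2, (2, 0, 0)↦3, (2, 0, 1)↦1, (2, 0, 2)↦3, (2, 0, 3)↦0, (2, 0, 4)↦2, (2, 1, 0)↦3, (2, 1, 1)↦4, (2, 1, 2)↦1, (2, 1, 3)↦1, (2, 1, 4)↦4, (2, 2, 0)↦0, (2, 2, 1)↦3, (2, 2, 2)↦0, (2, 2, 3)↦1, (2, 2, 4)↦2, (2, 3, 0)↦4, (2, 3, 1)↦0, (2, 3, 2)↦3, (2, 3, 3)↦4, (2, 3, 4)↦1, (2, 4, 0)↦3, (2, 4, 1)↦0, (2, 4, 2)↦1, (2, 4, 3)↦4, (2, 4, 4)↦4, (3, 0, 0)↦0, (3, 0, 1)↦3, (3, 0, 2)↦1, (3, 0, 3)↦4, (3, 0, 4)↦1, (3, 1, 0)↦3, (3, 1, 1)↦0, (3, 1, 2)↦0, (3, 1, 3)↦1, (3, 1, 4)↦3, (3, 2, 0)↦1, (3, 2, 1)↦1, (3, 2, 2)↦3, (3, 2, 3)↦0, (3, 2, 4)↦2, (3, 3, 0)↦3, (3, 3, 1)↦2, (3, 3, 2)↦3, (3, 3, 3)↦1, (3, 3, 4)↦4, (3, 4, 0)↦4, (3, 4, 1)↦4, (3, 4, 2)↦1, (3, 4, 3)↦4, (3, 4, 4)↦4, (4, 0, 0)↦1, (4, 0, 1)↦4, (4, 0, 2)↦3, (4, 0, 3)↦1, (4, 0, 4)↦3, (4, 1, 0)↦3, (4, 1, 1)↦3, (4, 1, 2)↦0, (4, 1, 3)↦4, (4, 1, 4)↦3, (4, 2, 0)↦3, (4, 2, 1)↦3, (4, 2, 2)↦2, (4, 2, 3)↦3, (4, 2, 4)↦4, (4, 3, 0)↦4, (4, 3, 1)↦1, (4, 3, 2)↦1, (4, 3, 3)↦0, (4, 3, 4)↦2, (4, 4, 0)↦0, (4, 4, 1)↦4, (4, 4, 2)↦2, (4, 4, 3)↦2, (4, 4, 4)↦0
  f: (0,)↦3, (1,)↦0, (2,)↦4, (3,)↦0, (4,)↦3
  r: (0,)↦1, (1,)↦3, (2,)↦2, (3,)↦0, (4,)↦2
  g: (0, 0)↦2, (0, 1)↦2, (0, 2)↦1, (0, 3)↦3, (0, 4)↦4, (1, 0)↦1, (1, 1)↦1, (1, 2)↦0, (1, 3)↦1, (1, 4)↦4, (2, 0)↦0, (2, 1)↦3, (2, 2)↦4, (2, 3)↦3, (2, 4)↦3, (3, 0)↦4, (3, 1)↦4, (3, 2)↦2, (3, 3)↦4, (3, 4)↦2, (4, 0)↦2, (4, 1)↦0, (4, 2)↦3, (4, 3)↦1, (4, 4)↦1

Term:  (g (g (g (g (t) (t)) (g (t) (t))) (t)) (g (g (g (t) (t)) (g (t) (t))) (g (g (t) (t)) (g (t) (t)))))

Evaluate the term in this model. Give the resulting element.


  t = 2
  t = 2
  (g (t) (t)) = g(2, 2) = 4
  t = 2
  t = 2
  (g (t) (t)) = g(2, 2) = 4
  (g (g (t) (t)) (g (t) (t))) = g(4, 4) = 1
  t = 2
  (g (g (g (t) (t)) (g (t) (t))) (t)) = g(1, 2) = 0
  t = 2
  t = 2
  (g (t) (t)) = g(2, 2) = 4
  t = 2
  t = 2
  (g (t) (t)) = g(2, 2) = 4
  (g (g (t) (t)) (g (t) (t))) = g(4, 4) = 1
  t = 2
  t = 2
  (g (t) (t)) = g(2, 2) = 4
  t = 2
  t = 2
  (g (t) (t)) = g(2, 2) = 4
  (g (g (t) (t)) (g (t) (t))) = g(4, 4) = 1
  (g (g (g (t) (t)) (g (t) (t))) (g (g (t) (t)) (g (t) (t)))) = g(1, 1) = 1
  (g (g (g (g (t) (t)) (g (t) (t))) (t)) (g (g (g (t) (t)) (g (t) (t))) (g (g (t) (t)) (g (t) (t))))) = g(0, 1) = 2

value = 2


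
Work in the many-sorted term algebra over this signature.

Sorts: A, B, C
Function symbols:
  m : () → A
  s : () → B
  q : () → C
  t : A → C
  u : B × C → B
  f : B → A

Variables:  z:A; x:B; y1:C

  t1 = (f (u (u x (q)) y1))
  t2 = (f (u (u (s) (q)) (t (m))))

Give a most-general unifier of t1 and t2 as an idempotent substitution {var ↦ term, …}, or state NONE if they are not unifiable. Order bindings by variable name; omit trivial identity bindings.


{x ↦ (s), y1 ↦ (t (m))}


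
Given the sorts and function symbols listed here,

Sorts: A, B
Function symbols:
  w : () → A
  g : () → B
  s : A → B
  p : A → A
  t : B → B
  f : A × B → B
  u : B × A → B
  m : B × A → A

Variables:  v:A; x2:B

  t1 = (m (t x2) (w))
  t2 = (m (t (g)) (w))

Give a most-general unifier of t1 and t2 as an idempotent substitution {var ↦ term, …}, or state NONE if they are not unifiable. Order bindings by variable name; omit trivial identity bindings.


{x2 ↦ (g)}


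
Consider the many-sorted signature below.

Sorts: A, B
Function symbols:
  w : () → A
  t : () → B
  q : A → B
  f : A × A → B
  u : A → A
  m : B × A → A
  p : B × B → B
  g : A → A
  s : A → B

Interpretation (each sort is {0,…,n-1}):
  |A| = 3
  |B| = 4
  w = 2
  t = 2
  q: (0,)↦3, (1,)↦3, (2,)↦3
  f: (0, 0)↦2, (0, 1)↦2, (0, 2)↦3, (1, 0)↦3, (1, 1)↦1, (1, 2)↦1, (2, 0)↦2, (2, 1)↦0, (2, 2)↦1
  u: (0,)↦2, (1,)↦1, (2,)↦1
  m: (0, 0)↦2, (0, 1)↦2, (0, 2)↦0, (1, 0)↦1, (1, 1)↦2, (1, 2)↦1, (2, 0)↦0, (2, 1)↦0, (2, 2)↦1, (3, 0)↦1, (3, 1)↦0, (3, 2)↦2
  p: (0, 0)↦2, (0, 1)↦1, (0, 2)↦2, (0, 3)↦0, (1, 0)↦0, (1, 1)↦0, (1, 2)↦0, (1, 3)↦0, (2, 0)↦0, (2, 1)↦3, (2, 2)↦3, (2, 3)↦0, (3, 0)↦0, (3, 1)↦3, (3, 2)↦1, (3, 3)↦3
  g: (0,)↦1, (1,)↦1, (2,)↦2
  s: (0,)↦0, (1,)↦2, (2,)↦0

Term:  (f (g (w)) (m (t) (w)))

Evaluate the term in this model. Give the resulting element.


  w = 2
  (g (w)) = g(2,) = 2
  t = 2
  w = 2
  (m (t) (w)) = m(2, 2) = 1
  (f (g (w)) (m (t) (w))) = f(2, 1) = 0

value = 0


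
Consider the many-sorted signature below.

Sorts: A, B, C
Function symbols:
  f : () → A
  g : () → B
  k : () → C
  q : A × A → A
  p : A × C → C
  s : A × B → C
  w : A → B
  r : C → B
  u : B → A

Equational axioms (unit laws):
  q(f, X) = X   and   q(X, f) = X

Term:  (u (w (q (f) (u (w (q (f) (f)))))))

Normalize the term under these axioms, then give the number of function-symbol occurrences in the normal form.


size = 5

1. (u (w (q (f) (u (w (q (f) (f)))))))  →  (u (w (u (w (q (f) (f))))))
2. (u (w (u (w (q (f) (f))))))  →  (u (w (u (w (f)))))
normal form: (u (w (u (w (f)))))


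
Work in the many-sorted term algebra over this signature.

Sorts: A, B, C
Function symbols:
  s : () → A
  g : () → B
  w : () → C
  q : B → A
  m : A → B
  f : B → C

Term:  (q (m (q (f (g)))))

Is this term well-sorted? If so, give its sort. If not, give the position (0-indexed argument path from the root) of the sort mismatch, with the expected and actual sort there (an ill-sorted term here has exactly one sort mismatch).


ill-sorted at position [0, 0, 0]: expected B, got C

        (g) : B
      (f (g)) : C
    (q (f (g))) : ✗ arg 0 at [0, 0, 0] has sort C, expected B


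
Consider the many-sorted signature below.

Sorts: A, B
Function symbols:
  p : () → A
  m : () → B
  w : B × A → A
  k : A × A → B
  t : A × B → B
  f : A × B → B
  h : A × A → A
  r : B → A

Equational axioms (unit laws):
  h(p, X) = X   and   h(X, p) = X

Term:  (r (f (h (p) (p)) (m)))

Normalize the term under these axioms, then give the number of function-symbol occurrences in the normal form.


1. (r (f (h (p) (p)) (m)))  →  (r (f (p) (m)))
normal form: (r (f (p) (m)))

size = 4


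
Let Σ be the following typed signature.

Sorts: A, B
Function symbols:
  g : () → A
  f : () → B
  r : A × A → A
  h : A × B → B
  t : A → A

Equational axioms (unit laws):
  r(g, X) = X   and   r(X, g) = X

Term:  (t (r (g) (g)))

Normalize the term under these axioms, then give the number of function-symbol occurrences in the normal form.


1. (t (r (g) (g)))  →  (t (g))
normal form: (t (g))

size = 2


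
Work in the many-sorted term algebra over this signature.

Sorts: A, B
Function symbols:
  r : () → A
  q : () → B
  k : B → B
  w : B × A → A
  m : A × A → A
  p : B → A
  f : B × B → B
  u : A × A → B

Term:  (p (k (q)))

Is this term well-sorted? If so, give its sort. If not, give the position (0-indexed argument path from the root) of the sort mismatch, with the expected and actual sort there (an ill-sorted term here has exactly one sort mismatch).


    (q) : B
  (k (q)) : B
(p (k (q))) : A

well-sorted; sort = A


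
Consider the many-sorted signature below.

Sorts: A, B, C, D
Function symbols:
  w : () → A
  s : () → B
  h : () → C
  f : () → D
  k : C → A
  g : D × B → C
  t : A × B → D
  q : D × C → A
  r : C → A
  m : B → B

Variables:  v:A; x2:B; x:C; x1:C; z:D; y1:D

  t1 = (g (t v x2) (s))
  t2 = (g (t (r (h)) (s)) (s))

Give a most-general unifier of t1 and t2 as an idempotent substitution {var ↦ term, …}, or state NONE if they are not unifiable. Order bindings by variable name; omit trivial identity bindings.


{v ↦ (r (h)), x2 ↦ (s)}


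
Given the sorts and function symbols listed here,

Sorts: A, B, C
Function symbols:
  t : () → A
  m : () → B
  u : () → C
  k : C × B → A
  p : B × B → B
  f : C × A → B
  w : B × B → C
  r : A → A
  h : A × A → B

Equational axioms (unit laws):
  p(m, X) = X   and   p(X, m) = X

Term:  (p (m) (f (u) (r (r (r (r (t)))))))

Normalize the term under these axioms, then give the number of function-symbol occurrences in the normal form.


size = 7

1. (p (m) (f (u) (r (r (r (r (t)))))))  →  (f (u) (r (r (r (r (t))))))
normal form: (f (u) (r (r (r (r (t))))))


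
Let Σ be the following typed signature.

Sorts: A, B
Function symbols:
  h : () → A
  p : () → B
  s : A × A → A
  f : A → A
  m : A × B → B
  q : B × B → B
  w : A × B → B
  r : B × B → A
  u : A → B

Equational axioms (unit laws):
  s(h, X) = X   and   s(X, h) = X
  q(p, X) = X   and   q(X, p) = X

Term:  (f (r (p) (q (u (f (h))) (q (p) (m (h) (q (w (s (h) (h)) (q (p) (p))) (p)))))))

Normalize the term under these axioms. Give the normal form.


normal form = (f (r (p) (q (u (f (h))) (m (h) (w (h) (p))))))

1. (f (r (p) (q (u (f (h))) (q (p) (m (h) (q (w (s (h) (h)) (q (p) (p))) (p)))))))  →  (f (r (p) (q (u (f (h))) (m (h) (q (w (s (h) (h)) (q (p) (p))) (p))))))
2. (f (r (p) (q (u (f (h))) (m (h) (q (w (s (h) (h)) (q (p) (p))) (p))))))  →  (f (r (p) (q (u (f (h))) (m (h) (w (s (h) (h)) (q (p) (p)))))))
3. (f (r (p) (q (u (f (h))) (m (h) (w (s (h) (h)) (q (p) (p)))))))  →  (f (r (p) (q (u (f (h))) (m (h) (w (h) (q (p) (p)))))))
4. (f (r (p) (q (u (f (h))) (m (h) (w (h) (q (p) (p)))))))  →  (f (r (p) (q (u (f (h))) (m (h) (w (h) (p))))))


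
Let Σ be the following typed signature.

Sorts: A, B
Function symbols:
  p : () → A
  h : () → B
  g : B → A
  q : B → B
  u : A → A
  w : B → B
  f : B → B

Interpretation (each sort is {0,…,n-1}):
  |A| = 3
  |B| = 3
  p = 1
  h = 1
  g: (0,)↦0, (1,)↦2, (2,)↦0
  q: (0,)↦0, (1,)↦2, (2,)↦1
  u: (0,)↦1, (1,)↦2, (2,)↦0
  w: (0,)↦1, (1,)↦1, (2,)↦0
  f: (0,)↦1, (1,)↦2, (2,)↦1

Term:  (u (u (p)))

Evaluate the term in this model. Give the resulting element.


value = 0

  p = 1
  (u (p)) = u(1,) = 2
  (u (u (p))) = u(2,) = 0


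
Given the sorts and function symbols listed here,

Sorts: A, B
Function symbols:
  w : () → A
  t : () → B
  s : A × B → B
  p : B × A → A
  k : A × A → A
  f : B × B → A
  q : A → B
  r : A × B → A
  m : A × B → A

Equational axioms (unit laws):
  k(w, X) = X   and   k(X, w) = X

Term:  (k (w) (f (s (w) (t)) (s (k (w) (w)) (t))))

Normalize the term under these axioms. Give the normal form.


normal form = (f (s (w) (t)) (s (w) (t)))

1. (k (w) (f (s (w) (t)) (s (k (w) (w)) (t))))  →  (f (s (w) (t)) (s (k (w) (w)) (t)))
2. (f (s (w) (t)) (s (k (w) (w)) (t)))  →  (f (s (w) (t)) (s (w) (t)))


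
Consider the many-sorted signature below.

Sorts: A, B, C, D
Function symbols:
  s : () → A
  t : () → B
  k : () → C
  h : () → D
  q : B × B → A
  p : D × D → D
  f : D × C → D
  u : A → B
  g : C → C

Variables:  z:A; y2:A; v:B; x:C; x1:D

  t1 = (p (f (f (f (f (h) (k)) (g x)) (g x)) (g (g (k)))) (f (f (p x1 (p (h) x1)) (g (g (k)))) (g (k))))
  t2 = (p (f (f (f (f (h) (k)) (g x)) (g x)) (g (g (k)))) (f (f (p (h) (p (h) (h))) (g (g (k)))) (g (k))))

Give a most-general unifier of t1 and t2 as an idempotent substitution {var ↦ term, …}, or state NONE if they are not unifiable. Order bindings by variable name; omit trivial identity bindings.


{x1 ↦ (h)}


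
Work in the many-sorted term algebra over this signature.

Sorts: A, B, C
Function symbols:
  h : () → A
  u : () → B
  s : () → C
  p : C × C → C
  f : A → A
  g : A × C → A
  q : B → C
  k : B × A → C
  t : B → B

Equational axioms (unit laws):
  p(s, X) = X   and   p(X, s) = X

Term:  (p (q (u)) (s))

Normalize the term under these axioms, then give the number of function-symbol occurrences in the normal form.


1. (p (q (u)) (s))  →  (q (u))
normal form: (q (u))

size = 2


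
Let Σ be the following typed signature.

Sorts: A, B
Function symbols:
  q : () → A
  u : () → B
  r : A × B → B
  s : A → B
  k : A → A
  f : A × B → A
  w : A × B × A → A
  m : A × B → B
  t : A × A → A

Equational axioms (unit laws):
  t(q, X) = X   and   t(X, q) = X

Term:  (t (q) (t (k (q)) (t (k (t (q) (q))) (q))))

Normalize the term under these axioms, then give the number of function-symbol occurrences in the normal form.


1. (t (q) (t (k (q)) (t (k (t (q) (q))) (q))))  →  (t (k (q)) (t (k (t (q) (q))) (q)))
2. (t (k (q)) (t (k (t (q) (q))) (q)))  →  (t (k (q)) (k (t (q) (q))))
3. (t (k (q)) (k (t (q) (q))))  →  (t (k (q)) (k (q)))
normal form: (t (k (q)) (k (q)))

size = 5


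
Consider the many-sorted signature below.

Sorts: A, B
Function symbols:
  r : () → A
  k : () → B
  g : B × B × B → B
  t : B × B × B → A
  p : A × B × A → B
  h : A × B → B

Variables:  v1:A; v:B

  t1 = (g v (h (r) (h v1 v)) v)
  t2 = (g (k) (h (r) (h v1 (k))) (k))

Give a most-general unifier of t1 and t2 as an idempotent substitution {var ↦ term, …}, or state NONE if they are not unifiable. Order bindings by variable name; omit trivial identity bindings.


{v ↦ (k)}


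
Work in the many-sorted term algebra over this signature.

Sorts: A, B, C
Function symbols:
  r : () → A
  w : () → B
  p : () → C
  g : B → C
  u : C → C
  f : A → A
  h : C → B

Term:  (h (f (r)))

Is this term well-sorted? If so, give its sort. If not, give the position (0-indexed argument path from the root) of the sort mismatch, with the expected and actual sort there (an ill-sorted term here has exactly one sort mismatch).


    (r) : A
  (f (r)) : A
(h (f (r))) : ✗ arg 0 at [0] has sort A, expected C

ill-sorted at position [0]: expected C, got A


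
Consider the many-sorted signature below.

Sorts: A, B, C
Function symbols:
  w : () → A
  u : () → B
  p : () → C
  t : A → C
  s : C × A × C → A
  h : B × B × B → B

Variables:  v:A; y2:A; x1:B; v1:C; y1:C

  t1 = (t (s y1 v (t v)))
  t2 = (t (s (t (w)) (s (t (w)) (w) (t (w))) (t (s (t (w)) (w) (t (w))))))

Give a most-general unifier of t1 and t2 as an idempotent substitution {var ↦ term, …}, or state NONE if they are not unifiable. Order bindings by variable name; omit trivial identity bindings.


{v ↦ (s (t (w)) (w) (t (w))), y1 ↦ (t (w))}


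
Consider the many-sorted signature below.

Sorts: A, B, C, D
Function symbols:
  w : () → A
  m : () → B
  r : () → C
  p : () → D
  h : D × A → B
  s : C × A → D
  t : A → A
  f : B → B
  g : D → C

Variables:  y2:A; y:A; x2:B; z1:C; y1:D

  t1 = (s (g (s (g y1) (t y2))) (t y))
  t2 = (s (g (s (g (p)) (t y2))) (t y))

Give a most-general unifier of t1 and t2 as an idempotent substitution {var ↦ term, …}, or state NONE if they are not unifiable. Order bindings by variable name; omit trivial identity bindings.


{y1 ↦ (p)}


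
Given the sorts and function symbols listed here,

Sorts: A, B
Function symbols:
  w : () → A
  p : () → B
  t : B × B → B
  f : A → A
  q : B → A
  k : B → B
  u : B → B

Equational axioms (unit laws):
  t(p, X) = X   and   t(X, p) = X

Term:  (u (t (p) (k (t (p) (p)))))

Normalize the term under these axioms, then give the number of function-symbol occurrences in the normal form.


1. (u (t (p) (k (t (p) (p)))))  →  (u (k (t (p) (p))))
2. (u (k (t (p) (p))))  →  (u (k (p)))
normal form: (u (k (p)))

size = 3


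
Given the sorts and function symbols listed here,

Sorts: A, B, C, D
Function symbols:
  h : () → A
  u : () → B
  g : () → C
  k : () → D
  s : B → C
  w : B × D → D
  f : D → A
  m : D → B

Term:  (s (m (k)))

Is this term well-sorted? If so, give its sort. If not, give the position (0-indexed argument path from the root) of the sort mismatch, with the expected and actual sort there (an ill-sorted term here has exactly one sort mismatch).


well-sorted; sort = C

    (k) : D
  (m (k)) : B
(s (m (k))) : C


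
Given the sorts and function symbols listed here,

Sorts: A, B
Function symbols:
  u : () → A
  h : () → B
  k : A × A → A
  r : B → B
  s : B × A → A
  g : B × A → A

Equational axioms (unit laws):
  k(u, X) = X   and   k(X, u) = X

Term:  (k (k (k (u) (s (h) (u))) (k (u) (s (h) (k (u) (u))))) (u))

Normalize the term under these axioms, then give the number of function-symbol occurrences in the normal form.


1. (k (k (k (u) (s (h) (u))) (k (u) (s (h) (k (u) (u))))) (u))  →  (k (k (u) (s (h) (u))) (k (u) (s (h) (k (u) (u)))))
2. (k (k (u) (s (h) (u))) (k (u) (s (h) (k (u) (u)))))  →  (k (s (h) (u)) (k (u) (s (h) (k (u) (u)))))
3. (k (s (h) (u)) (k (u) (s (h) (k (u) (u)))))  →  (k (s (h) (u)) (s (h) (k (u) (u))))
4. (k (s (h) (u)) (s (h) (k (u) (u))))  →  (k (s (h) (u)) (s (h) (u)))
normal form: (k (s (h) (u)) (s (h) (u)))

size = 7


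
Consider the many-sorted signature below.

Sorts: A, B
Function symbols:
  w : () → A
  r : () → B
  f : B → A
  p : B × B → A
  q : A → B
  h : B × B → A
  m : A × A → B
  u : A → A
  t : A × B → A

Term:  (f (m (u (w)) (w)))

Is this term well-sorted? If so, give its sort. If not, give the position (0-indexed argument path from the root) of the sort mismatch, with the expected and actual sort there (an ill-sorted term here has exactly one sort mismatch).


      (w) : A
    (u (w)) : A
    (w) : A
  (m (u (w)) (w)) : B
(f (m (u (w)) (w))) : A

well-sorted; sort = A


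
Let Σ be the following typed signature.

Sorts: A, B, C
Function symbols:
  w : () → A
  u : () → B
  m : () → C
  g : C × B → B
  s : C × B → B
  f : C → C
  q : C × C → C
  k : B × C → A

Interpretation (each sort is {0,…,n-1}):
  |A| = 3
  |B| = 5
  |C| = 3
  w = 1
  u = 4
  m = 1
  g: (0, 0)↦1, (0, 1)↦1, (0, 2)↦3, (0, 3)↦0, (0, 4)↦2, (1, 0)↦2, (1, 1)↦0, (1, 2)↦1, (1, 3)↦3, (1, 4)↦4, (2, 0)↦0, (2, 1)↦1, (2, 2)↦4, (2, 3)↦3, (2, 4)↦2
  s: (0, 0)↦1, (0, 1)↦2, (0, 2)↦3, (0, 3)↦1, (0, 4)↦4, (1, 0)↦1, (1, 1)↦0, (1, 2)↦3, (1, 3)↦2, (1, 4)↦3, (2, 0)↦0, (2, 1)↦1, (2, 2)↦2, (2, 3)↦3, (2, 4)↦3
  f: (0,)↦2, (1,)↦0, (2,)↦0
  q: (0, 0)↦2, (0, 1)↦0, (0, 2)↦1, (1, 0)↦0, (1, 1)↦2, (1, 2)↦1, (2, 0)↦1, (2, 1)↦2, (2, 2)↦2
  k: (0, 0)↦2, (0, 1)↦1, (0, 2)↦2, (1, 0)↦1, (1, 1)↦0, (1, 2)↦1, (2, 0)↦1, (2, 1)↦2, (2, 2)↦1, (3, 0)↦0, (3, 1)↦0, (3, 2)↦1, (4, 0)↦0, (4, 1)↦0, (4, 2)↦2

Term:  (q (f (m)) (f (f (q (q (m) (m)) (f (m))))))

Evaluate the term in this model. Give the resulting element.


  m = 1
  (f (m)) = f(1,) = 0
  m = 1
  m = 1
  (q (m) (m)) = q(1, 1) = 2
  m = 1
  (f (m)) = f(1,) = 0
  (q (q (m) (m)) (f (m))) = q(2, 0) = 1
  (f (q (q (m) (m)) (f (m)))) = f(1,) = 0
  (f (f (q (q (m) (m)) (f (m))))) = f(0,) = 2
  (q (f (m)) (f (f (q (q (m) (m)) (f (m)))))) = q(0, 2) = 1

value = 1


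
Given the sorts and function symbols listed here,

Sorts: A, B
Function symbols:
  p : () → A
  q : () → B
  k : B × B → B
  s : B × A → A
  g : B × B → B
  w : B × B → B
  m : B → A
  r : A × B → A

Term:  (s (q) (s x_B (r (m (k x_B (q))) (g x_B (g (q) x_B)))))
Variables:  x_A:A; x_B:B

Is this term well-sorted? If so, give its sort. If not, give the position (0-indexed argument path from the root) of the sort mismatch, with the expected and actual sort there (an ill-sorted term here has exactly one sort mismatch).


  (q) : B
    x_B : B
          x_B : B
          (q) : B
        (k x_B (q)) : B
      (m (k x_B (q))) : A
        x_B : B
          (q) : B
          x_B : B
        (g (q) x_B) : B
      (g x_B (g (q) x_B)) : B
    (r (m (k x_B (q))) (g x_B (g (q) x_B))) : A
  (s x_B (r (m (k x_B (q))) (g x_B (g (q) x_B)))) : A
(s (q) (s x_B (r (m (k x_B (q))) (g x_B (g (q) x_B))))) : A

well-sorted; sort = A


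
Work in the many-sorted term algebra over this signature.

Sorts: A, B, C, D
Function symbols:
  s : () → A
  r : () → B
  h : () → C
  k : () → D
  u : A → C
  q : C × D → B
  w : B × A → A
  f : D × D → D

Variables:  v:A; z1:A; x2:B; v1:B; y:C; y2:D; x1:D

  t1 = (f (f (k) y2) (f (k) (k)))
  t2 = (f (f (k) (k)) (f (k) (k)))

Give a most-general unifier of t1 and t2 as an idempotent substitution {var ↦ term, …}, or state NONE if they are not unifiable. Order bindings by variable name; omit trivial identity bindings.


{y2 ↦ (k)}


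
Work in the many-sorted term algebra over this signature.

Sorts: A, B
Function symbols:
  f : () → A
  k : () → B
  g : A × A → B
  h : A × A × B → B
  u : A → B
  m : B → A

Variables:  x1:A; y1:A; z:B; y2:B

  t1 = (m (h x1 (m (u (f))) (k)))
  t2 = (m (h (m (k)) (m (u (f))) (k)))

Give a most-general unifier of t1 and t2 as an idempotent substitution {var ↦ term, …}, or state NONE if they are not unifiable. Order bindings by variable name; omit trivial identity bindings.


{x1 ↦ (m (k))}


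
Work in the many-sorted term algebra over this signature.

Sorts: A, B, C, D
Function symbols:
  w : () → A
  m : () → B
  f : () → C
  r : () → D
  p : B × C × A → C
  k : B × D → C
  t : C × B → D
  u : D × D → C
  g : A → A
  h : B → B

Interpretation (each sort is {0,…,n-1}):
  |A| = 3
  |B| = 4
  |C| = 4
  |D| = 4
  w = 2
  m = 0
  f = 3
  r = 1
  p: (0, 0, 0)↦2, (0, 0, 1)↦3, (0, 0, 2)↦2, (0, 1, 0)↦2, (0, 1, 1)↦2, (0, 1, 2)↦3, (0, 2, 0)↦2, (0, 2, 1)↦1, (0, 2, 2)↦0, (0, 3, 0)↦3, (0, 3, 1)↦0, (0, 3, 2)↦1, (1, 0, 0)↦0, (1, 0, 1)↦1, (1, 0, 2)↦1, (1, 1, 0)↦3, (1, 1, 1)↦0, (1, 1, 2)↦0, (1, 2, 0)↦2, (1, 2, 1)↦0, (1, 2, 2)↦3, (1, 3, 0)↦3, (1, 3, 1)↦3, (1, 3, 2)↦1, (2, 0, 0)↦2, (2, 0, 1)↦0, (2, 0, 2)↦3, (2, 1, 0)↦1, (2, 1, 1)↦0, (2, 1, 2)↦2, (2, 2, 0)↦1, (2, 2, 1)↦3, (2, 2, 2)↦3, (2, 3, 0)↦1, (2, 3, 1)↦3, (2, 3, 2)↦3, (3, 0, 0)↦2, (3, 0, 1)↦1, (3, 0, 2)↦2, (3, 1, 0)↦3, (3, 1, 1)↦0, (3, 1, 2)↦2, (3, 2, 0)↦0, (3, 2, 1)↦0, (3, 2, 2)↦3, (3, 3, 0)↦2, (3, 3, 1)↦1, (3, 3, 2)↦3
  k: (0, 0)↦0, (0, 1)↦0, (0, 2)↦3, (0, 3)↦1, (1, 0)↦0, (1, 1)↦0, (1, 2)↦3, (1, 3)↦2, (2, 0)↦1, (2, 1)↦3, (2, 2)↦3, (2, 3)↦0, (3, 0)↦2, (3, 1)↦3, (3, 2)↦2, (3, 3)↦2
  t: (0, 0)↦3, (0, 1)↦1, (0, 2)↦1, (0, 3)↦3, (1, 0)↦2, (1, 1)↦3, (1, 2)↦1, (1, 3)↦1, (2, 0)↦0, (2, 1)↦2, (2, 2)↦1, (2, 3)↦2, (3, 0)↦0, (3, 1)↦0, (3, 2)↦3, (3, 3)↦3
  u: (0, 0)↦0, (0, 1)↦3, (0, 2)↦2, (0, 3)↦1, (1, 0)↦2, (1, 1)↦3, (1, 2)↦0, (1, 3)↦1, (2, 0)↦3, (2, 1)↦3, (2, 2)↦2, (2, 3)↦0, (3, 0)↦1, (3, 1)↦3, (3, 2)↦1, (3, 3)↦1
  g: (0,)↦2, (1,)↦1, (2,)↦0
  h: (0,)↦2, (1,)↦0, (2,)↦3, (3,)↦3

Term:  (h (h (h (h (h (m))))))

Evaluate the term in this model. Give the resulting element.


value = 3

  m = 0
  (h (m)) = h(0,) = 2
  (h (h (m))) = h(2,) = 3
  (h (h (h (m)))) = h(3,) = 3
  (h (h (h (h (m))))) = h(3,) = 3
  (h (h (h (h (h (m)))))) = h(3,) = 3


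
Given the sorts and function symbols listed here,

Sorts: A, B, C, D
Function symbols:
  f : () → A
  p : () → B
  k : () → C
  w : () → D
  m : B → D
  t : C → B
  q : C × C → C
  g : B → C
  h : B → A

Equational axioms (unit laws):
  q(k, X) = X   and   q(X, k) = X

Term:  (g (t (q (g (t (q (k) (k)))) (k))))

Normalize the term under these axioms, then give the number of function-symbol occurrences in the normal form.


size = 5

1. (g (t (q (g (t (q (k) (k)))) (k))))  →  (g (t (g (t (q (k) (k))))))
2. (g (t (g (t (q (k) (k))))))  →  (g (t (g (t (k)))))
normal form: (g (t (g (t (k)))))


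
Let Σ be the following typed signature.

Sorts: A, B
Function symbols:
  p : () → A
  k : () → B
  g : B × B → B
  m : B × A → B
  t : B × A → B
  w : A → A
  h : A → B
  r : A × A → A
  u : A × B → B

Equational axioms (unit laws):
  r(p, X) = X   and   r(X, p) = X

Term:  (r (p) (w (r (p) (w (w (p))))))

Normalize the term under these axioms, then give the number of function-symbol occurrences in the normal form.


1. (r (p) (w (r (p) (w (w (p))))))  →  (w (r (p) (w (w (p)))))
2. (w (r (p) (w (w (p)))))  →  (w (w (w (p))))
normal form: (w (w (w (p))))

size = 4


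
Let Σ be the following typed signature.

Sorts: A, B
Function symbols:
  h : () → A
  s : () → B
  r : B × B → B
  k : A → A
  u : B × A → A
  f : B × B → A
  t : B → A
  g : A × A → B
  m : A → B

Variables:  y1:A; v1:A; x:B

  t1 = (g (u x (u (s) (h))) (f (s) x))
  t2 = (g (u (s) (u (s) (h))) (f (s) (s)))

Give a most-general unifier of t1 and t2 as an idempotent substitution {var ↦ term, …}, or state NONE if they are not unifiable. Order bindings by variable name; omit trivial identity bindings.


{x ↦ (s)}


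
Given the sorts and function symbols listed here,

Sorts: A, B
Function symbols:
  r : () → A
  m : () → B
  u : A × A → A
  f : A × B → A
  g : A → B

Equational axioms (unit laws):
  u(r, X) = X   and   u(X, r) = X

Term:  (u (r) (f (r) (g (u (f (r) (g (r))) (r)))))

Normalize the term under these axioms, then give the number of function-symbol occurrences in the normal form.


size = 7

1. (u (r) (f (r) (g (u (f (r) (g (r))) (r)))))  →  (f (r) (g (u (f (r) (g (r))) (r))))
2. (f (r) (g (u (f (r) (g (r))) (r))))  →  (f (r) (g (f (r) (g (r)))))
normal form: (f (r) (g (f (r) (g (r)))))


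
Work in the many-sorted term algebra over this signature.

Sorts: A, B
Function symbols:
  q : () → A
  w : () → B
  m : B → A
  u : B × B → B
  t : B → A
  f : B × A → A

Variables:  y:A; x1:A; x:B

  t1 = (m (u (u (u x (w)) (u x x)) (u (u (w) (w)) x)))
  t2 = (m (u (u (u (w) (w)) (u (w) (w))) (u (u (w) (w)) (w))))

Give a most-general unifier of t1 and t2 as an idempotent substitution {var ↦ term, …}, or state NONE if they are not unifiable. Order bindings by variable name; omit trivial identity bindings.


{x ↦ (w)}


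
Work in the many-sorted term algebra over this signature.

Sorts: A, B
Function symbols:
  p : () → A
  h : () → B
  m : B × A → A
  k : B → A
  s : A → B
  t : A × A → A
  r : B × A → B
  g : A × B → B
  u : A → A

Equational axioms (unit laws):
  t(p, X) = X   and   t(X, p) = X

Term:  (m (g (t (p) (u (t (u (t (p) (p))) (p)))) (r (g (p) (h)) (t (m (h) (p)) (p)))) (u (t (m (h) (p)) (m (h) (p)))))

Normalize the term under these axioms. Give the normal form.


normal form = (m (g (u (u (p))) (r (g (p) (h)) (m (h) (p)))) (u (t (m (h) (p)) (m (h) (p)))))

1. (m (g (t (p) (u (t (u (t (p) (p))) (p)))) (r (g (p) (h)) (t (m (h) (p)) (p)))) (u (t (m (h) (p)) (m (h) (p)))))  →  (m (g (u (t (u (t (p) (p))) (p))) (r (g (p) (h)) (t (m (h) (p)) (p)))) (u (t (m (h) (p)) (m (h) (p)))))
2. (m (g (u (t (u (t (p) (p))) (p))) (r (g (p) (h)) (t (m (h) (p)) (p)))) (u (t (m (h) (p)) (m (h) (p)))))  →  (m (g (u (u (t (p) (p)))) (r (g (p) (h)) (t (m (h) (p)) (p)))) (u (t (m (h) (p)) (m (h) (p)))))
3. (m (g (u (u (t (p) (p)))) (r (g (p) (h)) (t (m (h) (p)) (p)))) (u (t (m (h) (p)) (m (h) (p)))))  →  (m (g (u (u (p))) (r (g (p) (h)) (t (m (h) (p)) (p)))) (u (t (m (h) (p)) (m (h) (p)))))
4. (m (g (u (u (p))) (r (g (p) (h)) (t (m (h) (p)) (p)))) (u (t (m (h) (p)) (m (h) (p)))))  →  (m (g (u (u (p))) (r (g (p) (h)) (m (h) (p)))) (u (t (m (h) (p)) (m (h) (p)))))


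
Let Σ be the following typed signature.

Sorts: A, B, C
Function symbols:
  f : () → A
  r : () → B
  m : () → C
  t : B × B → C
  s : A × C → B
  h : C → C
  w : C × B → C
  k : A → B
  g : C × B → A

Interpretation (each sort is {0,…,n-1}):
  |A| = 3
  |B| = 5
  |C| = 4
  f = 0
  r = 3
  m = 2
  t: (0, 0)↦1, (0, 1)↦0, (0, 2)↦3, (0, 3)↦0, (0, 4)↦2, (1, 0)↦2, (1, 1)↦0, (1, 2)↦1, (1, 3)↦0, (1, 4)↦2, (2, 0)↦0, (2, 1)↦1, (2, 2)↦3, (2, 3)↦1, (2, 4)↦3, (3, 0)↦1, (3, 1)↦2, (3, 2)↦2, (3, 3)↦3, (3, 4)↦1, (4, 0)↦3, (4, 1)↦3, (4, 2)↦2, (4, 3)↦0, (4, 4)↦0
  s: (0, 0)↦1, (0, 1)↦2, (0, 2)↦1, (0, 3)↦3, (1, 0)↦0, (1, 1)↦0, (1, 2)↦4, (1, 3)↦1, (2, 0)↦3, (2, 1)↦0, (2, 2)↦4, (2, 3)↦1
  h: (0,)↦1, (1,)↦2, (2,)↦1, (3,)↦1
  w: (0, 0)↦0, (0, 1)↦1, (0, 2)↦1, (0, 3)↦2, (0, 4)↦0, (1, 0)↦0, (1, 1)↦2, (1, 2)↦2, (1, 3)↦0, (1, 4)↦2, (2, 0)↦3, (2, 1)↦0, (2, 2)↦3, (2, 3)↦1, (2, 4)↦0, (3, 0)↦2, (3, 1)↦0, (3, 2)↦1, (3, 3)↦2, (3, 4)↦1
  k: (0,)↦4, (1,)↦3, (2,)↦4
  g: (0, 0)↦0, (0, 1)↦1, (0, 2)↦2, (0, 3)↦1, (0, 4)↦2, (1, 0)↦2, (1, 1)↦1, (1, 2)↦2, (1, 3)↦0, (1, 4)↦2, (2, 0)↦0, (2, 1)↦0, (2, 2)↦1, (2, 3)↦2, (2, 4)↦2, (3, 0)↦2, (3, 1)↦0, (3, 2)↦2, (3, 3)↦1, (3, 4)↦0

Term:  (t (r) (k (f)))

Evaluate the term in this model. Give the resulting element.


  r = 3
  f = 0
  (k (f)) = k(0,) = 4
  (t (r) (k (f))) = t(3, 4) = 1

value = 1


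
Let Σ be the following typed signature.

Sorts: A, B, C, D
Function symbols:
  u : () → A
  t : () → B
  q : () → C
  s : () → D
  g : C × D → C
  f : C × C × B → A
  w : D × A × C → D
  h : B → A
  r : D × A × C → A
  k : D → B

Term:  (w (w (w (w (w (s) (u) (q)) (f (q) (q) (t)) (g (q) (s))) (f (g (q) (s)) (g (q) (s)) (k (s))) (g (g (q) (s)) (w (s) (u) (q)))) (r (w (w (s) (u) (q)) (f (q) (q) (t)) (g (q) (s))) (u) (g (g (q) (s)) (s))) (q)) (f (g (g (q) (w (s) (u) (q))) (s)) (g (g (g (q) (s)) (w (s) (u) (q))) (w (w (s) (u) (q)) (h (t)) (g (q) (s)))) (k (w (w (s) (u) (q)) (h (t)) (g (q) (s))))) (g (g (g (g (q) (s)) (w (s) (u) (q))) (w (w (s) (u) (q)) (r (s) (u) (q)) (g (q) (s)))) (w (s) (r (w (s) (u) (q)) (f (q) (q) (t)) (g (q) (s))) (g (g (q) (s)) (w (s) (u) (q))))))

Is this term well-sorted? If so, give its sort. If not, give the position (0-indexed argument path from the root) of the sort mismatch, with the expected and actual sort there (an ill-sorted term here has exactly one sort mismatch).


well-sorted; sort = D

          (s) : D
          (u) : A
          (q) : C
        (w (s) (u) (q)) : D
          (q) : C
          (q) : C
          (t) : B
        (f (q) (q) (t)) : A
          (q) : C
          (s) : D
        (g (q) (s)) : C
      (w (w (s) (u) (q)) (f (q) (q) (t)) (g (q) (s))) : D
          (q) : C
          (s) : D
        (g (q) (s)) : C
          (q) : C
          (s) : D
        (g (q) (s)) : C
          (s) : D
        (k (s)) : B
      (f (g (q) (s)) (g (q) (s)) (k (s))) : A
          (q) : C
          (s) : D
        (g (q) (s)) : C
          (s) : D
          (u) : A
          (q) : C
        (w (s) (u) (q)) : D
      (g (g (q) (s)) (w (s) (u) (q))) : C
    (w (w (w (s) (u) (q)) (f (q) (q) (t)) (g (q) (s))) (f (g (q) (s)) (g (q) (s)) (k (s))) (g (g (q) (s)) (w (s) (u) (q)))) : D
          (s) : D
          (u) : A
          (q) : C
        (w (s) (u) (q)) : D
          (q) : C
          (q) : C
          (t) : B
        (f (q) (q) (t)) : A
          (q) : C
          (s) : D
        (g (q) (s)) : C
      (w (w (s) (u) (q)) (f (q) (q) (t)) (g (q) (s))) : D
      (u) : A
          (q) : C
          (s) : D
        (g (q) (s)) : C
        (s) : D
      (g (g (q) (s)) (s)) : C
    (r (w (w (s) (u) (q)) (f (q) (q) (t)) (g (q) (s))) (u) (g (g (q) (s)) (s))) : A
    (q) : C
  (w (w (w (w (s) (u) (q)) (f (q) (q) (t)) (g (q) (s))) (f (g (q) (s)) (g (q) (s)) (k (s))) (g (g (q) (s)) (w (s) (u) (q)))) (r (w (w (s) (u) (q)) (f (q) (q) (t)) (g (q) (s))) (u) (g (g (q) (s)) (s))) (q)) : D
        (q) : C
          (s) : D
          (u) : A
          (q) : C
        (w (s) (u) (q)) : D
      (g (q) (w (s) (u) (q))) : C
      (s) : D
    (g (g (q) (w (s) (u) (q))) (s)) : C
          (q) : C
          (s) : D
        (g (q) (s)) : C
          (s) : D
          (u) : A
          (q) : C
        (w (s) (u) (q)) : D
      (g (g (q) (s)) (w (s) (u) (q))) : C
          (s) : D
          (u) : A
          (q) : C
        (w (s) (u) (q)) : D
          (t) : B
        (h (t)) : A
          (q) : C
          (s) : D
        (g (q) (s)) : C
      (w (w (s) (u) (q)) (h (t)) (g (q) (s))) : D
    (g (g (g (q) (s)) (w (s) (u) (q))) (w (w (s) (u) (q)) (h (t)) (g (q) (s)))) : C
          (s) : D
          (u) : A
          (q) : C
        (w (s) (u) (q)) : D
          (t) : B
        (h (t)) : A
          (q) : C
          (s) : D
        (g (q) (s)) : C
      (w (w (s) (u) (q)) (h (t)) (g (q) (s))) : D
    (k (w (w (s) (u) (q)) (h (t)) (g (q) (s)))) : B
  (f (g (g (q) (w (s) (u) (q))) (s)) (g (g (g (q) (s)) (w (s) (u) (q))) (w (w (s) (u) (q)) (h (t)) (g (q) (s)))) (k (w (w (s) (u) (q)) (h (t)) (g (q) (s))))) : A
          (q) : C
          (s) : D
        (g (q) (s)) : C
          (s) : D
          (u) : A
          (q) : C
        (w (s) (u) (q)) : D
      (g (g (q) (s)) (w (s) (u) (q))) : C
          (s) : D
          (u) : A
          (q) : C
        (w (s) (u) (q)) : D
          (s) : D
          (u) : A
          (q) : C
        (r (s) (u) (q)) : A
          (q) : C
          (s) : D
        (g (q) (s)) : C
      (w (w (s) (u) (q)) (r (s) (u) (q)) (g (q) (s))) : D
    (g (g (g (q) (s)) (w (s) (u) (q))) (w (w (s) (u) (q)) (r (s) (u) (q)) (g (q) (s)))) : C
      (s) : D
          (s) : D
          (u) : A
          (q) : C
        (w (s) (u) (q)) : D
          (q) : C
          (q) : C
          (t) : B
        (f (q) (q) (t)) : A
          (q) : C
          (s) : D
        (g (q) (s)) : C
      (r (w (s) (u) (q)) (f (q) (q) (t)) (g (q) (s))) : A
          (q) : C
          (s) : D
        (g (q) (s)) : C
          (s) : D
          (u) : A
          (q) : C
        (w (s) (u) (q)) : D
      (g (g (q) (s)) (w (s) (u) (q))) : C
    (w (s) (r (w (s) (u) (q)) (f (q) (q) (t)) (g (q) (s))) (g (g (q) (s)) (w (s) (u) (q)))) : D
  (g (g (g (g (q) (s)) (w (s) (u) (q))) (w (w (s) (u) (q)) (r (s) (u) (q)) (g (q) (s)))) (w (s) (r (w (s) (u) (q)) (f (q) (q) (t)) (g (q) (s))) (g (g (q) (s)) (w (s) (u) (q))))) : C
(w (w (w (w (w (s) (u) (q)) (f (q) (q) (t)) (g (q) (s))) (f (g (q) (s)) (g (q) (s)) (k (s))) (g (g (q) (s)) (w (s) (u) (q)))) (r (w (w (s) (u) (q)) (f (q) (q) (t)) (g (q) (s))) (u) (g (g (q) (s)) (s))) (q)) (f (g (g (q) (w (s) (u) (q))) (s)) (g (g (g (q) (s)) (w (s) (u) (q))) (w (w (s) (u) (q)) (h (t)) (g (q) (s)))) (k (w (w (s) (u) (q)) (h (t)) (g (q) (s))))) (g (g (g (g (q) (s)) (w (s) (u) (q))) (w (w (s) (u) (q)) (r (s) (u) (q)) (g (q) (s)))) (w (s) (r (w (s) (u) (q)) (f (q) (q) (t)) (g (q) (s))) (g (g (q) (s)) (w (s) (u) (q)))))) : D


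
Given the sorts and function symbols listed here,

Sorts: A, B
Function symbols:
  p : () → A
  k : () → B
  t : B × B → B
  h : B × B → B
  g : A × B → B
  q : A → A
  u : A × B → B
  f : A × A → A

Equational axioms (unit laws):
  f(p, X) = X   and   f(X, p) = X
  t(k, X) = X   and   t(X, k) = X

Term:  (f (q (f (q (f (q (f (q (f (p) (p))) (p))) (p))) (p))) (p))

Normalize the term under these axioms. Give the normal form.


normal form = (q (q (q (q (p)))))

1. (f (q (f (q (f (q (f (q (f (p) (p))) (p))) (p))) (p))) (p))  →  (q (f (q (f (q (f (q (f (p) (p))) (p))) (p))) (p)))
2. (q (f (q (f (q (f (q (f (p) (p))) (p))) (p))) (p)))  →  (q (q (f (q (f (q (f (p) (p))) (p))) (p))))
3. (q (q (f (q (f (q (f (p) (p))) (p))) (p))))  →  (q (q (q (f (q (f (p) (p))) (p)))))
4. (q (q (q (f (q (f (p) (p))) (p)))))  →  (q (q (q (q (f (p) (p))))))
5. (q (q (q (q (f (p) (p))))))  →  (q (q (q (q (p)))))


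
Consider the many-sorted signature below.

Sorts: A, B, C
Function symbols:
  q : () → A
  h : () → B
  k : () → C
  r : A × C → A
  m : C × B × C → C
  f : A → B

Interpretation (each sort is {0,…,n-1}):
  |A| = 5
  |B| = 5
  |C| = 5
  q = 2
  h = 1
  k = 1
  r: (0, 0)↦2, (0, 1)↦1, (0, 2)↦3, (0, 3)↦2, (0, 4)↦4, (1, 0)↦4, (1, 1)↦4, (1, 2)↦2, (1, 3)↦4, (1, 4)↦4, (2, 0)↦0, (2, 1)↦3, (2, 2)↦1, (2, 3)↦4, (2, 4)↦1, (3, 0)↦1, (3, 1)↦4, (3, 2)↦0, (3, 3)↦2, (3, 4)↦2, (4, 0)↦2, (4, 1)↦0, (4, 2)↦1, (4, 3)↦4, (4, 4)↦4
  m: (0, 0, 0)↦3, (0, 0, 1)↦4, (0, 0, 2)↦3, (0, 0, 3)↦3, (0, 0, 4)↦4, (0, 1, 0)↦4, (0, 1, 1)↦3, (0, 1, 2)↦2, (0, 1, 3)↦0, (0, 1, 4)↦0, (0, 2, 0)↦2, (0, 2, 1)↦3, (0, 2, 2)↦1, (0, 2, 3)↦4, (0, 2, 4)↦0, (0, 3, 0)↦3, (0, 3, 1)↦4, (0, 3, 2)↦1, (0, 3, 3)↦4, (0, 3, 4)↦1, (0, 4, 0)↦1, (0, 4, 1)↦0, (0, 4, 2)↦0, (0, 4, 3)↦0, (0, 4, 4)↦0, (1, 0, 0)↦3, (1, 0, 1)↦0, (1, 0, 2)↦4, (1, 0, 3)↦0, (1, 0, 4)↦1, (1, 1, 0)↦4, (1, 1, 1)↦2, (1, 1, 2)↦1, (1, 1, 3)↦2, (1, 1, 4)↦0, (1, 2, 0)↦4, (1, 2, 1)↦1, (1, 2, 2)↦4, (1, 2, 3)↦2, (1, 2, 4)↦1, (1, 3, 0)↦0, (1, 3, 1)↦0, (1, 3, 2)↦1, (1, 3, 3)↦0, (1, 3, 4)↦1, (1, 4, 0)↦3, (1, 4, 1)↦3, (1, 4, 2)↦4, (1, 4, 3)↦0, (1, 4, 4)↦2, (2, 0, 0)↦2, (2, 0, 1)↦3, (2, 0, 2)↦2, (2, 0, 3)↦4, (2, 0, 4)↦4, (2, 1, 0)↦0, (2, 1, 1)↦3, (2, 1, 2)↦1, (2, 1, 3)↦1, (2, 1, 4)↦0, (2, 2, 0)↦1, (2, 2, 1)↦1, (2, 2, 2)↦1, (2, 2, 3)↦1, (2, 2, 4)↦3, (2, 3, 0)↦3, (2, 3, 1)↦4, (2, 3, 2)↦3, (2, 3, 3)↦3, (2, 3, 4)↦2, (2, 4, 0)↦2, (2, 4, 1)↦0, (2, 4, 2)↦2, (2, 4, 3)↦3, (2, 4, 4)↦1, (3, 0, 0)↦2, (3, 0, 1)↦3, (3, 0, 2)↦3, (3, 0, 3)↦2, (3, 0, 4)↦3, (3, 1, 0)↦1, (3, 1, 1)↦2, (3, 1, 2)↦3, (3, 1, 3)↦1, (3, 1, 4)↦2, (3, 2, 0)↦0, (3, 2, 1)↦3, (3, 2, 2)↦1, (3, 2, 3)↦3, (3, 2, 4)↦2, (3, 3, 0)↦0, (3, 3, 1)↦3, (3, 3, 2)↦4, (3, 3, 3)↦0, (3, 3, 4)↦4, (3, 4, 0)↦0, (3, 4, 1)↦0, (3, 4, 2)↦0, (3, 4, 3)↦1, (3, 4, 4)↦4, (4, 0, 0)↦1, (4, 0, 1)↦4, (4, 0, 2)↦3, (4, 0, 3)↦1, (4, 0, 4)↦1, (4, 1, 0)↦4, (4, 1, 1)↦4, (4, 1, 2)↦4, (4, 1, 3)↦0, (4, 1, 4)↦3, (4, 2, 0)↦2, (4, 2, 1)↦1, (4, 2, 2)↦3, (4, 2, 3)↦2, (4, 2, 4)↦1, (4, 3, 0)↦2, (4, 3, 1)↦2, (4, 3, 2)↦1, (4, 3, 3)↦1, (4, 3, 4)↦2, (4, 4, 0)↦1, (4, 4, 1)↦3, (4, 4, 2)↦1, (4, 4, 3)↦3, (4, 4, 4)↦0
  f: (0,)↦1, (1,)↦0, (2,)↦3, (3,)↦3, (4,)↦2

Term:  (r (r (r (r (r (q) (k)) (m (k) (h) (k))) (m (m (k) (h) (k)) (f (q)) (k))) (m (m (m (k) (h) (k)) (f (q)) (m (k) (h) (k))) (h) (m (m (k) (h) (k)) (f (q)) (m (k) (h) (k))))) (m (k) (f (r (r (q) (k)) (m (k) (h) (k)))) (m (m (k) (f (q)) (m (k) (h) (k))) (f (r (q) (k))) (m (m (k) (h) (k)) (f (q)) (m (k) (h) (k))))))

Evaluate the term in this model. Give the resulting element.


value = 4

  q = 2
  k = 1
  (r (q) (k)) = r(2, 1) = 3
  k = 1
  h = 1
  k = 1
  (m (k) (h) (k)) = m(1, 1, 1) = 2
  (r (r (q) (k)) (m (k) (h) (k))) = r(3, 2) = 0
  k = 1
  h = 1
  k = 1
  (m (k) (h) (k)) = m(1, 1, 1) = 2
  q = 2
  (f (q)) = f(2,) = 3
  k = 1
  (m (m (k) (h) (k)) (f (q)) (k)) = m(2, 3, 1) = 4
  (r (r (r (q) (k)) (m (k) (h) (k))) (m (m (k) (h) (k)) (f (q)) (k))) = r(0, 4) = 4
  k = 1
  h = 1
  k = 1
  (m (k) (h) (k)) = m(1, 1, 1) = 2
  q = 2
  (f (q)) = f(2,) = 3
  k = 1
  h = 1
  k = 1
  (m (k) (h) (k)) = m(1, 1, 1) = 2
  (m (m (k) (h) (k)) (f (q)) (m (k) (h) (k))) = m(2, 3, 2) = 3
  h = 1
  k = 1
  h = 1
  k = 1
  (m (k) (h) (k)) = m(1, 1, 1) = 2
  q = 2
  (f (q)) = f(2,) = 3
  k = 1
  h = 1
  k = 1
  (m (k) (h) (k)) = m(1, 1, 1) = 2
  (m (m (k) (h) (k)) (f (q)) (m (k) (h) (k))) = m(2, 3, 2) = 3
  (m (m (m (k) (h) (k)) (f (q)) (m (k) (h) (k))) (h) (m (m (k) (h) (k)) (f (q)) (m (k) (h) (k)))) = m(3, 1, 3) = 1
  (r (r (r (r (q) (k)) (m (k) (h) (k))) (m (m (k) (h) (k)) (f (q)) (k))) (m (m (m (k) (h) (k)) (f (q)) (m (k) (h) (k))) (h) (m (m (k) (h) (k)) (f (q)) (m (k) (h) (k))))) = r(4, 1) = 0
  k = 1
  q = 2
  k = 1
  (r (q) (k)) = r(2, 1) = 3
  k = 1
  h = 1
  k = 1
  (m (k) (h) (k)) = m(1, 1, 1) = 2
  (r (r (q) (k)) (m (k) (h) (k))) = r(3, 2) = 0
  (f (r (r (q) (k)) (m (k) (h) (k)))) = f(0,) = 1
  k = 1
  q = 2
  (f (q)) = f(2,) = 3
  k = 1
  h = 1
  k = 1
  (m (k) (h) (k)) = m(1, 1, 1) = 2
  (m (k) (f (q)) (m (k) (h) (k))) = m(1, 3, 2) = 1
  q = 2
  k = 1
  (r (q) (k)) = r(2, 1) = 3
  (f (r (q) (k))) = f(3,) = 3
  k = 1
  h = 1
  k = 1
  (m (k) (h) (k)) = m(1, 1, 1) = 2
  q = 2
  (f (q)) = f(2,) = 3
  k = 1
  h = 1
  k = 1
  (m (k) (h) (k)) = m(1, 1, 1) = 2
  (m (m (k) (h) (k)) (f (q)) (m (k) (h) (k))) = m(2, 3, 2) = 3
  (m (m (k) (f (q)) (m (k) (h) (k))) (f (r (q) (k))) (m (m (k) (h) (k)) (f (q)) (m (k) (h) (k)))) = m(1, 3, 3) = 0
  (m (k) (f (r (r (q) (k)) (m (k) (h) (k)))) (m (m (k) (f (q)) (m (k) (h) (k))) (f (r (q) (k))) (m (m (k) (h) (k)) (f (q)) (m (k) (h) (k))))) = m(1, 1, 0) = 4
  (r (r (r (r (r (q) (k)) (m (k) (h) (k))) (m (m (k) (h) (k)) (f (q)) (k))) (m (m (m (k) (h) (k)) (f (q)) (m (k) (h) (k))) (h) (m (m (k) (h) (k)) (f (q)) (m (k) (h) (k))))) (m (k) (f (r (r (q) (k)) (m (k) (h) (k)))) (m (m (k) (f (q)) (m (k) (h) (k))) (f (r (q) (k))) (m (m (k) (h) (k)) (f (q)) (m (k) (h) (k)))))) = r(0, 4) = 4
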